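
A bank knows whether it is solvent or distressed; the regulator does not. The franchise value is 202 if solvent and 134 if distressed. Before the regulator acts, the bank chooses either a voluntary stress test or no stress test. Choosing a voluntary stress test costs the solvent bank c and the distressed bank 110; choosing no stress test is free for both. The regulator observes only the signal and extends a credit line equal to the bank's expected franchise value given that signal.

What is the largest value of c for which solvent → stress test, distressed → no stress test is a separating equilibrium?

Under separation: stress test → solvent (pays 202); no stress test → distressed (pays 134).
Distressed: 134 − 0 = 134 ≥ 202 − 110 = 92. Holds regardless of c. ✓
Solvent: 202 − c ≥ 134 − 0, so c ≤ 202 − 134 = 68.

68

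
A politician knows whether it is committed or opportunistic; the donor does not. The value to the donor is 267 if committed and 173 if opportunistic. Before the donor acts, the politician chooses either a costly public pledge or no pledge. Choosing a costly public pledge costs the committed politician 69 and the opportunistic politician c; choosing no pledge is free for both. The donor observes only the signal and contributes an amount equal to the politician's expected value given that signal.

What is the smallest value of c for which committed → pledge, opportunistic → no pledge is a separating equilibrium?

Under separation: pledge → committed (pays 267); no pledge → opportunistic (pays 173).
Committed: 267 − 69 = 198 ≥ 173 − 0 = 173. Holds regardless of c. ✓
Opportunistic: 173 − 0 ≥ 267 − c, so c ≥ 267 − 173 = 94.

94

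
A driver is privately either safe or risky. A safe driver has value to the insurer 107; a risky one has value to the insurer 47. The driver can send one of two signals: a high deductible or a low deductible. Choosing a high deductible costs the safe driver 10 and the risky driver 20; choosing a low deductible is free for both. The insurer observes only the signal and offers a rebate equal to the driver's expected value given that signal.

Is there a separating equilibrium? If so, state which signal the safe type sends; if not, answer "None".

Try safe → high deductible, risky → low deductible:
  If types separate, high deductible earns payment 107 and low deductible earns 47.
  Safe: high deductible gives 107 − 10 = 97; low deductible gives 47 − 0 = 47. No deviation. ✓
  Risky: low deductible gives 47 − 0 = 47; high deductible gives 107 − 20 = 87. Would deviate. ✗
Try safe → low deductible, risky → high deductible:
  If types separate, low deductible earns payment 107 and high deductible earns 47.
  Safe: low deductible gives 107 − 0 = 107; high deductible gives 47 − 10 = 37. No deviation. ✓
  Risky: high deductible gives 47 − 20 = 27; low deductible gives 107 − 0 = 107. Would deviate. ✗
Neither assignment is incentive-compatible.

None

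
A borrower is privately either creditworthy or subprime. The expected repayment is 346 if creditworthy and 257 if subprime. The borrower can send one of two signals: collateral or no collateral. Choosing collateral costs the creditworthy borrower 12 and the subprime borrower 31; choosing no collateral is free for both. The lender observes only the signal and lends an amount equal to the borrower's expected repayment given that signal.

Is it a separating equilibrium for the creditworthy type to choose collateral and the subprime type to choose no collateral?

No

If types separate, collateral earns payment 346 and no collateral earns 257.
Creditworthy: collateral gives 346 − 12 = 334; no collateral gives 257 − 0 = 257. No deviation. ✓
Subprime: no collateral gives 257 − 0 = 257; collateral gives 346 − 31 = 315. Would deviate. ✗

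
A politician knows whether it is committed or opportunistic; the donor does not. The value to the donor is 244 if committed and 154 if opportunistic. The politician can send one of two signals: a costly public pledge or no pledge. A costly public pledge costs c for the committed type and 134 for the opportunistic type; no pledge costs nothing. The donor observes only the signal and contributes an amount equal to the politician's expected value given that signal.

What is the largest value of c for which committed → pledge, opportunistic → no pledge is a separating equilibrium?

90

Under separation: pledge → committed (pays 244); no pledge → opportunistic (pays 154).
Opportunistic: 154 − 0 = 154 ≥ 244 − 134 = 110. Holds regardless of c. ✓
Committed: 244 − c ≥ 154 − 0, so c ≤ 244 − 154 = 90.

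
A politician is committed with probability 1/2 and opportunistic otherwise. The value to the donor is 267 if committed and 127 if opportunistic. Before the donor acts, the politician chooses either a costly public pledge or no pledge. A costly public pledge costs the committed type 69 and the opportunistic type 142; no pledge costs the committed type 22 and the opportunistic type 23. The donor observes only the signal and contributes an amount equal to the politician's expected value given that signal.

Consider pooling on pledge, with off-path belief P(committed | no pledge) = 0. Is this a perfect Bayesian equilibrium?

At the pooled signal (pledge) the donor holds the prior 1/2 and pays 1/2·267 + 1/2·127 = 197. Off-path (no pledge) belief 0 gives 0·267 + 1·127 = 127.
Committed: pledge gives 197 − 69 = 128; no pledge gives 127 − 22 = 105. Stays. ✓
Opportunistic: pledge gives 197 − 142 = 55; no pledge gives 127 − 23 = 104. Deviates. ✗

No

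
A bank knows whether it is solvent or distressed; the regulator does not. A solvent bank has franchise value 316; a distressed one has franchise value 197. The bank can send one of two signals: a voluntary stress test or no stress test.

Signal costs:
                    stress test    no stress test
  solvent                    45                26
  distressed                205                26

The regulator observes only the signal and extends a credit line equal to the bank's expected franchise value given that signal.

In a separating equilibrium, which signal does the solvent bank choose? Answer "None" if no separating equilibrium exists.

Try solvent → stress test, distressed → no stress test:
  If types separate, stress test earns payment 316 and no stress test earns 197.
  Solvent: stress test gives 316 − 45 = 271; no stress test gives 197 − 26 = 171. No deviation. ✓
  Distressed: no stress test gives 197 − 26 = 171; stress test gives 316 − 205 = 111. No deviation. ✓
Both hold — the solvent type sends stress test.

stress test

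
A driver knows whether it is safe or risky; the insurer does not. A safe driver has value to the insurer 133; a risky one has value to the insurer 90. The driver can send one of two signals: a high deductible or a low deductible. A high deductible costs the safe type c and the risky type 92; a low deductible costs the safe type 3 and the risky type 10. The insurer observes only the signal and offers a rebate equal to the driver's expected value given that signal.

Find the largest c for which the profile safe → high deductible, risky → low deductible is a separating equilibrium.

46

Under separation: high deductible → safe (pays 133); low deductible → risky (pays 90).
Risky: 90 − 10 = 80 ≥ 133 − 92 = 41. Holds regardless of c. ✓
Safe: 133 − c ≥ 90 − 3, so c ≤ 133 − 87 = 46.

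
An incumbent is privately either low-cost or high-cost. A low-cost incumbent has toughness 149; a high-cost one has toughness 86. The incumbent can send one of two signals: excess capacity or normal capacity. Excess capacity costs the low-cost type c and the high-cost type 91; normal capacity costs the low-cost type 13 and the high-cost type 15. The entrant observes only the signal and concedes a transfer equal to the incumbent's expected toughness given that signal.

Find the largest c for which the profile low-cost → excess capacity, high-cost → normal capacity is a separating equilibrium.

76

Under separation: excess capacity → low-cost (pays 149); normal capacity → high-cost (pays 86).
High-cost: 86 − 15 = 71 ≥ 149 − 91 = 58. Holds regardless of c. ✓
Low-cost: 149 − c ≥ 86 − 13, so c ≤ 149 − 73 = 76.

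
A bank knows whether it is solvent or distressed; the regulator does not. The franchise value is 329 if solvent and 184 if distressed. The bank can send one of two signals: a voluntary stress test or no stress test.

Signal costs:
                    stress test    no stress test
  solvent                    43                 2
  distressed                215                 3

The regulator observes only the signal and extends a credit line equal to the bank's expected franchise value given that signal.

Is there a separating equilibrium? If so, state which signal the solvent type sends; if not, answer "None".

stress test

Try solvent → stress test, distressed → no stress test:
  If types separate, stress test earns payment 329 and no stress test earns 184.
  Solvent: stress test gives 329 − 43 = 286; no stress test gives 184 − 2 = 182. No deviation. ✓
  Distressed: no stress test gives 184 − 3 = 181; stress test gives 329 − 215 = 114. No deviation. ✓
Both hold — the solvent type sends stress test.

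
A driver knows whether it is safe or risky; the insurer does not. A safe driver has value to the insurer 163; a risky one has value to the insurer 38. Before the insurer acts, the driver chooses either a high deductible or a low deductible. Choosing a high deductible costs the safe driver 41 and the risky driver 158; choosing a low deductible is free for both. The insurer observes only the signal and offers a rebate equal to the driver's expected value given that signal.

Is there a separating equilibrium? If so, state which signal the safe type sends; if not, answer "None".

Try safe → high deductible, risky → low deductible:
  If types separate, high deductible earns payment 163 and low deductible earns 38.
  Safe: high deductible gives 163 − 41 = 122; low deductible gives 38 − 0 = 38. No deviation. ✓
  Risky: low deductible gives 38 − 0 = 38; high deductible gives 163 − 158 = 5. No deviation. ✓
Both hold — the safe type sends high deductible.

high deductible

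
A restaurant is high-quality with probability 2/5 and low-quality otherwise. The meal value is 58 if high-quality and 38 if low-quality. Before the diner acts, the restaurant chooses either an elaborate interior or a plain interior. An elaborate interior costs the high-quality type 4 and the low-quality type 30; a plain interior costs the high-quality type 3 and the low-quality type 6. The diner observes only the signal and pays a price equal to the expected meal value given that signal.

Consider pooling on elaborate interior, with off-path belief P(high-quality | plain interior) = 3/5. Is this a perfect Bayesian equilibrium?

No

At the pooled signal (elaborate interior) the diner holds the prior 2/5 and pays 2/5·58 + 3/5·38 = 46. Off-path (plain interior) belief 3/5 gives 3/5·58 + 2/5·38 = 50.
High-quality: elaborate interior gives 46 − 4 = 42; plain interior gives 50 − 3 = 47. Deviates. ✗
Low-quality: elaborate interior gives 46 − 30 = 16; plain interior gives 50 − 6 = 44. Deviates. ✗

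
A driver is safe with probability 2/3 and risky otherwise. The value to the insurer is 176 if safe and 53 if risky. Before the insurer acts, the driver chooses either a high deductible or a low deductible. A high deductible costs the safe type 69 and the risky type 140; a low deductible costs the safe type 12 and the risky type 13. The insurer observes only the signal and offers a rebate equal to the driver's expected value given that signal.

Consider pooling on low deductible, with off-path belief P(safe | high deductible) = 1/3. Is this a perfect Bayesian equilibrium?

On the equilibrium path (low deductible) the insurer holds the prior 2/3 and pays 2/3·176 + 1/3·53 = 135. Off-path (high deductible) belief 1/3 gives 1/3·176 + 2/3·53 = 94.
Safe: low deductible gives 135 − 12 = 123; high deductible gives 94 − 69 = 25. Stays. ✓
Risky: low deductible gives 135 − 13 = 122; high deductible gives 94 − 140 = -46. Stays. ✓
Beliefs are Bayes-consistent on-path and both types best-respond.

Yes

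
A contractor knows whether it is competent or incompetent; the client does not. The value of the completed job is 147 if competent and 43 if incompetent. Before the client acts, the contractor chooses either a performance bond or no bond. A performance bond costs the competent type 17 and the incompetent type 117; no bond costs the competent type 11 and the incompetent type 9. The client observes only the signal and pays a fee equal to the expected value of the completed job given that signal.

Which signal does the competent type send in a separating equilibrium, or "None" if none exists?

bond

Try competent → bond, incompetent → no bond:
  If types separate, bond earns payment 147 and no bond earns 43.
  Competent: bond gives 147 − 17 = 130; no bond gives 43 − 11 = 32. No deviation. ✓
  Incompetent: no bond gives 43 − 9 = 34; bond gives 147 − 117 = 30. No deviation. ✓
Both hold — the competent type sends bond.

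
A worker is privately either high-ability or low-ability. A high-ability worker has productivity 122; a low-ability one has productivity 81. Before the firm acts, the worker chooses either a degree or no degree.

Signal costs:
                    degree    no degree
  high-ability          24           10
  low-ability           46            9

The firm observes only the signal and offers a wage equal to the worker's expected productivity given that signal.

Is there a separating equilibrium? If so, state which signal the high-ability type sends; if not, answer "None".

Try high-ability → degree, low-ability → no degree:
  Under separation the firm infers type exactly: degree → high-ability (pays 122), no degree → low-ability (pays 81).
  High-ability: degree gives 122 − 24 = 98; no degree gives 81 − 10 = 71. No deviation. ✓
  Low-ability: no degree gives 81 − 9 = 72; degree gives 122 − 46 = 76. Would deviate. ✗
Try high-ability → no degree, low-ability → degree:
  Under separation the firm infers type exactly: no degree → high-ability (pays 122), degree → low-ability (pays 81).
  High-ability: no degree gives 122 − 10 = 112; degree gives 81 − 24 = 57. No deviation. ✓
  Low-ability: degree gives 81 − 46 = 35; no degree gives 122 − 9 = 113. Would deviate. ✗
Neither assignment is incentive-compatible.

None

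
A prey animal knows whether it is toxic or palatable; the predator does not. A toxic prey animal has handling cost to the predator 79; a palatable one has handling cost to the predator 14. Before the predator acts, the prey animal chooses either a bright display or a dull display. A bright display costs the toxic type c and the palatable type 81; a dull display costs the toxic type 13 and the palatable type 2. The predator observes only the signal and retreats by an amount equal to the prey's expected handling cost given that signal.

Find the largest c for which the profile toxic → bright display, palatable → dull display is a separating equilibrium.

78

Under separation: bright display → toxic (pays 79); dull display → palatable (pays 14).
Palatable: 14 − 2 = 12 ≥ 79 − 81 = -2. Holds regardless of c. ✓
Toxic: 79 − c ≥ 14 − 13, so c ≤ 79 − 1 = 78.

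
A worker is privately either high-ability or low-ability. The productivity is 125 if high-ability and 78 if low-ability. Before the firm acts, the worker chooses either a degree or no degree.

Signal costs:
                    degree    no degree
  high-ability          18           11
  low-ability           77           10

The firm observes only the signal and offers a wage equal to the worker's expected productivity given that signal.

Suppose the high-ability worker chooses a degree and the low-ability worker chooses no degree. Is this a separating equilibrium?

Yes

If types separate, degree earns payment 125 and no degree earns 78.
High-ability: degree gives 125 − 18 = 107; no degree gives 78 − 11 = 67. No deviation. ✓
Low-ability: no degree gives 78 − 10 = 68; degree gives 125 − 77 = 48. No deviation. ✓
Both incentive constraints hold.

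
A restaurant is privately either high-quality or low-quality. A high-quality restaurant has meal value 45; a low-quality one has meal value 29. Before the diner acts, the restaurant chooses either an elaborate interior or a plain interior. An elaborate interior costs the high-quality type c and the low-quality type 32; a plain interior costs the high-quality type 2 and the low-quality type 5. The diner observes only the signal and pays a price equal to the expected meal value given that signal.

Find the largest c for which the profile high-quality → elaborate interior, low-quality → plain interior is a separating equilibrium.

Under separation: elaborate interior → high-quality (pays 45); plain interior → low-quality (pays 29).
Low-quality: 29 − 5 = 24 ≥ 45 − 32 = 13. Holds regardless of c. ✓
High-quality: 45 − c ≥ 29 − 2, so c ≤ 45 − 27 = 18.

18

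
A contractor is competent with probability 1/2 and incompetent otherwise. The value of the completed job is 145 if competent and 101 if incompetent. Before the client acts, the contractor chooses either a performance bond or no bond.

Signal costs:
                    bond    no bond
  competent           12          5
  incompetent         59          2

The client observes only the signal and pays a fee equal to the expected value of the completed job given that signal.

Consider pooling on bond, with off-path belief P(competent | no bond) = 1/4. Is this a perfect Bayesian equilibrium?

No

At the pooled signal (bond) the client holds the prior 1/2 and pays 1/2·145 + 1/2·101 = 123. Off-path (no bond) belief 1/4 gives 1/4·145 + 3/4·101 = 112.
Competent: bond gives 123 − 12 = 111; no bond gives 112 − 5 = 107. Stays. ✓
Incompetent: bond gives 123 − 59 = 64; no bond gives 112 − 2 = 110. Deviates. ✗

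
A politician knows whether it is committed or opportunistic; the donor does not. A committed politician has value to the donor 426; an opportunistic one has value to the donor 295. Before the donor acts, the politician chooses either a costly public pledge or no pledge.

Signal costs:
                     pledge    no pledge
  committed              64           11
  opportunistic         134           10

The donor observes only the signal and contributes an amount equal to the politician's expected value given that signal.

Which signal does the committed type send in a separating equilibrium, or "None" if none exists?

None

Try committed → pledge, opportunistic → no pledge:
  Under separation the donor infers type exactly: pledge → committed (pays 426), no pledge → opportunistic (pays 295).
  Committed: pledge gives 426 − 64 = 362; no pledge gives 295 − 11 = 284. No deviation. ✓
  Opportunistic: no pledge gives 295 − 10 = 285; pledge gives 426 − 134 = 292. Would deviate. ✗
Try committed → no pledge, opportunistic → pledge:
  Under separation the donor infers type exactly: no pledge → committed (pays 426), pledge → opportunistic (pays 295).
  Committed: no pledge gives 426 − 11 = 415; pledge gives 295 − 64 = 231. No deviation. ✓
  Opportunistic: pledge gives 295 − 134 = 161; no pledge gives 426 − 10 = 416. Would deviate. ✗
Neither assignment is incentive-compatible.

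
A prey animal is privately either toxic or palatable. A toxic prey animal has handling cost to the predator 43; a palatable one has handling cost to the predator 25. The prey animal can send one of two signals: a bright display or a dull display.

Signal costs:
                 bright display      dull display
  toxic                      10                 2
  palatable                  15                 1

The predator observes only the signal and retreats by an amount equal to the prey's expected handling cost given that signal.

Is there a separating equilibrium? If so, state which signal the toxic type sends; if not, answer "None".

None

Try toxic → bright display, palatable → dull display:
  If types separate, bright display earns payment 43 and dull display earns 25.
  Toxic: bright display gives 43 − 10 = 33; dull display gives 25 − 2 = 23. No deviation. ✓
  Palatable: dull display gives 25 − 1 = 24; bright display gives 43 − 15 = 28. Would deviate. ✗
Try toxic → dull display, palatable → bright display:
  If types separate, dull display earns payment 43 and bright display earns 25.
  Toxic: dull display gives 43 − 2 = 41; bright display gives 25 − 10 = 15. No deviation. ✓
  Palatable: bright display gives 25 − 15 = 10; dull display gives 43 − 1 = 42. Would deviate. ✗
Neither assignment is incentive-compatible.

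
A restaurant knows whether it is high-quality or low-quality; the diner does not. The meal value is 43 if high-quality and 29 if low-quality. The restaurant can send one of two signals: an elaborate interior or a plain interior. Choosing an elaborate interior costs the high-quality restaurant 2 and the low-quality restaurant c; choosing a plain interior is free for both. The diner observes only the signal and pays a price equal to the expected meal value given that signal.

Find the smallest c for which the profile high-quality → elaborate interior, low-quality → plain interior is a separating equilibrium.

14

Under separation: elaborate interior → high-quality (pays 43); plain interior → low-quality (pays 29).
High-quality: 43 − 2 = 41 ≥ 29 − 0 = 29. Holds regardless of c. ✓
Low-quality: 29 − 0 ≥ 43 − c, so c ≥ 43 − 29 = 14.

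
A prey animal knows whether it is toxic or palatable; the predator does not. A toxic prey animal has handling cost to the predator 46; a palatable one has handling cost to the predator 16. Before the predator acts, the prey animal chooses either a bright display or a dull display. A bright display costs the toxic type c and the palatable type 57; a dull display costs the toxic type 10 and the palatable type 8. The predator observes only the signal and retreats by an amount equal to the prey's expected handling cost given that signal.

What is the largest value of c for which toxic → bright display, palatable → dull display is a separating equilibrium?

Under separation: bright display → toxic (pays 46); dull display → palatable (pays 16).
Palatable: 16 − 8 = 8 ≥ 46 − 57 = -11. Holds regardless of c. ✓
Toxic: 46 − c ≥ 16 − 10, so c ≤ 46 − 6 = 40.

40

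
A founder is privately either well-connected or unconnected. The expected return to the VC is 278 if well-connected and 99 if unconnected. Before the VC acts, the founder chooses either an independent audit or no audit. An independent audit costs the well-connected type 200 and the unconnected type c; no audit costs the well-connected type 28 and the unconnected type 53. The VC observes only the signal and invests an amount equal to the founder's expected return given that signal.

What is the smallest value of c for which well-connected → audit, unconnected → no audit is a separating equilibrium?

Under separation: audit → well-connected (pays 278); no audit → unconnected (pays 99).
Well-connected: 278 − 200 = 78 ≥ 99 − 28 = 71. Holds regardless of c. ✓
Unconnected: 99 − 53 ≥ 278 − c, so c ≥ 278 − 46 = 232.

232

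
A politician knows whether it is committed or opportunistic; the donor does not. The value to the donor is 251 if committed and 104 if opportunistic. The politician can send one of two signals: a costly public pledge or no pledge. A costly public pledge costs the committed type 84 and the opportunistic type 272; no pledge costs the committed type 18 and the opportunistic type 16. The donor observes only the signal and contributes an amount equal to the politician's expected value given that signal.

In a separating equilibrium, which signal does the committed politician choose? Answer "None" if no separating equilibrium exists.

Try committed → pledge, opportunistic → no pledge:
  If types separate, pledge earns payment 251 and no pledge earns 104.
  Committed: pledge gives 251 − 84 = 167; no pledge gives 104 − 18 = 86. No deviation. ✓
  Opportunistic: no pledge gives 104 − 16 = 88; pledge gives 251 − 272 = -21. No deviation. ✓
Both hold — the committed type sends pledge.

pledge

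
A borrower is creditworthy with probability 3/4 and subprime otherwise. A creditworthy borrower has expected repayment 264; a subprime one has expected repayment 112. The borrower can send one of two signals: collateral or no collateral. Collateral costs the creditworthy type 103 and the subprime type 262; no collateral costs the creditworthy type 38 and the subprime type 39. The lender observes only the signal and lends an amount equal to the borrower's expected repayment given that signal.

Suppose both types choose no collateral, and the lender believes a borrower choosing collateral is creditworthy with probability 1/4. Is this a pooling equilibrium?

On the equilibrium path (no collateral) the lender holds the prior 3/4 and pays 3/4·264 + 1/4·112 = 226. Off-path (collateral) belief 1/4 gives 1/4·264 + 3/4·112 = 150.
Creditworthy: no collateral gives 226 − 38 = 188; collateral gives 150 − 103 = 47. Stays. ✓
Subprime: no collateral gives 226 − 39 = 187; collateral gives 150 − 262 = -112. Stays. ✓
Beliefs are Bayes-consistent on-path and both types best-respond.

Yes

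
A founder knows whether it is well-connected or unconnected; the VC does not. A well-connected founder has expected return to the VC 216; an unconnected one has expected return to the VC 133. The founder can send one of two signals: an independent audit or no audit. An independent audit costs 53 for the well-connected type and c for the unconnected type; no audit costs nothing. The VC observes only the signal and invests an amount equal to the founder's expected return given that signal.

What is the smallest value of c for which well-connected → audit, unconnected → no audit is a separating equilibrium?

83

Under separation: audit → well-connected (pays 216); no audit → unconnected (pays 133).
Well-connected: 216 − 53 = 163 ≥ 133 − 0 = 133. Holds regardless of c. ✓
Unconnected: 133 − 0 ≥ 216 − c, so c ≥ 216 − 133 = 83.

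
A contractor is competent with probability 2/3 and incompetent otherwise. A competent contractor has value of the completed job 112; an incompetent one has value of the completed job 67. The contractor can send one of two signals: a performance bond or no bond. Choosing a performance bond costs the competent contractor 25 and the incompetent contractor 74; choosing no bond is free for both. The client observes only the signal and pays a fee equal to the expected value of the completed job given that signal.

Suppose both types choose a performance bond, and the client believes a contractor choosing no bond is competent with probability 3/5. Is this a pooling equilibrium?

No

At the pooled signal (bond) the client holds the prior 2/3 and pays 2/3·112 + 1/3·67 = 97. Off-path (no bond) belief 3/5 gives 3/5·112 + 2/5·67 = 94.
Competent: bond gives 97 − 25 = 72; no bond gives 94 − 0 = 94. Deviates. ✗
Incompetent: bond gives 97 − 74 = 23; no bond gives 94 − 0 = 94. Deviates. ✗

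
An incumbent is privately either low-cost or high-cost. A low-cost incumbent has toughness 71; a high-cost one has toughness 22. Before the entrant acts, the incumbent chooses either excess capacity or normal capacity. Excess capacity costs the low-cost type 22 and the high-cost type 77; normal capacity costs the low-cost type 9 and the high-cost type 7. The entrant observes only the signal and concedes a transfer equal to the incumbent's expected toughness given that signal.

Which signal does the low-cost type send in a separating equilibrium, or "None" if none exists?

Try low-cost → excess capacity, high-cost → normal capacity:
  Under separation the entrant infers type exactly: excess capacity → low-cost (pays 71), normal capacity → high-cost (pays 22).
  Low-cost: excess capacity gives 71 − 22 = 49; normal capacity gives 22 − 9 = 13. No deviation. ✓
  High-cost: normal capacity gives 22 − 7 = 15; excess capacity gives 71 − 77 = -6. No deviation. ✓
Both hold — the low-cost type sends excess capacity.

excess capacity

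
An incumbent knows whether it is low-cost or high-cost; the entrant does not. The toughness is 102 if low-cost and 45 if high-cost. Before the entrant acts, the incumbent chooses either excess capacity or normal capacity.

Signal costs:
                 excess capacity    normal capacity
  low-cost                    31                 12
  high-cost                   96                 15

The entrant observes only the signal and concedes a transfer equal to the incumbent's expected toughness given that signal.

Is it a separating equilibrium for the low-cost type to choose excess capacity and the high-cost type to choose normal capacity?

If types separate, excess capacity earns payment 102 and normal capacity earns 45.
Low-cost: excess capacity gives 102 − 31 = 71; normal capacity gives 45 − 12 = 33. No deviation. ✓
High-cost: normal capacity gives 45 − 15 = 30; excess capacity gives 102 − 96 = 6. No deviation. ✓
Both incentive constraints hold.

Yes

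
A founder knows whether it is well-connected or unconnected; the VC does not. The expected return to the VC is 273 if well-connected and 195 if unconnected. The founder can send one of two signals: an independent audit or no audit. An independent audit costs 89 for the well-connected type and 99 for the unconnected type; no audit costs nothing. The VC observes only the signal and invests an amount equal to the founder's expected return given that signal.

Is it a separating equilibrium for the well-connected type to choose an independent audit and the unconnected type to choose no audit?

No

Under separation the VC infers type exactly: audit → well-connected (pays 273), no audit → unconnected (pays 195).
Well-connected: audit gives 273 − 89 = 184; no audit gives 195 − 0 = 195. Would deviate. ✗
Unconnected: no audit gives 195 − 0 = 195; audit gives 273 − 99 = 174. No deviation. ✓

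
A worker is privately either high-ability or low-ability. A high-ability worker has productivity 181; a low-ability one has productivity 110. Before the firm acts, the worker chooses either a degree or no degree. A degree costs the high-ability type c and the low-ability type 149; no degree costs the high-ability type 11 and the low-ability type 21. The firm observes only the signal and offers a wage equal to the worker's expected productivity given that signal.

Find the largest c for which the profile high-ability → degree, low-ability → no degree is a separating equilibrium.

82

Under separation: degree → high-ability (pays 181); no degree → low-ability (pays 110).
Low-ability: 110 − 21 = 89 ≥ 181 − 149 = 32. Holds regardless of c. ✓
High-ability: 181 − c ≥ 110 − 11, so c ≤ 181 − 99 = 82.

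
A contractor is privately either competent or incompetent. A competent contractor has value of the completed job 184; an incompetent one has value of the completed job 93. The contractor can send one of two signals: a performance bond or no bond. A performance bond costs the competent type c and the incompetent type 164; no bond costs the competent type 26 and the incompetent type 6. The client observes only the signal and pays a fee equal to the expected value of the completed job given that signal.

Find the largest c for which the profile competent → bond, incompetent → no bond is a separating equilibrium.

117

Under separation: bond → competent (pays 184); no bond → incompetent (pays 93).
Incompetent: 93 − 6 = 87 ≥ 184 − 164 = 20. Holds regardless of c. ✓
Competent: 184 − c ≥ 93 − 26, so c ≤ 184 − 67 = 117.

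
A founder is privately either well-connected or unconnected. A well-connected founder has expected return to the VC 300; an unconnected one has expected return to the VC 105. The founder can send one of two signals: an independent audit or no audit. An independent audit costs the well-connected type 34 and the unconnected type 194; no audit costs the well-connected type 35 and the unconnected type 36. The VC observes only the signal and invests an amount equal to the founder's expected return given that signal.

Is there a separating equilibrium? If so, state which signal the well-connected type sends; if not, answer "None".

None

Try well-connected → audit, unconnected → no audit:
  If types separate, audit earns payment 300 and no audit earns 105.
  Well-connected: audit gives 300 − 34 = 266; no audit gives 105 − 35 = 70. No deviation. ✓
  Unconnected: no audit gives 105 − 36 = 69; audit gives 300 − 194 = 106. Would deviate. ✗
Try well-connected → no audit, unconnected → audit:
  If types separate, no audit earns payment 300 and audit earns 105.
  Well-connected: no audit gives 300 − 35 = 265; audit gives 105 − 34 = 71. No deviation. ✓
  Unconnected: audit gives 105 − 194 = -89; no audit gives 300 − 36 = 264. Would deviate. ✗
Neither assignment is incentive-compatible.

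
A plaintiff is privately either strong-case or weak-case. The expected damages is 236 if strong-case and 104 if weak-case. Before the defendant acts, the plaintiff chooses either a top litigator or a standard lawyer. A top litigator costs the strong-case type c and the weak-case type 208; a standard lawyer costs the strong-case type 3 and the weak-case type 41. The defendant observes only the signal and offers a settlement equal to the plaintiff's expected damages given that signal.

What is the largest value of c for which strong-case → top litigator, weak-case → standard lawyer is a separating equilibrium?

Under separation: top litigator → strong-case (pays 236); standard lawyer → weak-case (pays 104).
Weak-case: 104 − 41 = 63 ≥ 236 − 208 = 28. Holds regardless of c. ✓
Strong-case: 236 − c ≥ 104 − 3, so c ≤ 236 − 101 = 135.

135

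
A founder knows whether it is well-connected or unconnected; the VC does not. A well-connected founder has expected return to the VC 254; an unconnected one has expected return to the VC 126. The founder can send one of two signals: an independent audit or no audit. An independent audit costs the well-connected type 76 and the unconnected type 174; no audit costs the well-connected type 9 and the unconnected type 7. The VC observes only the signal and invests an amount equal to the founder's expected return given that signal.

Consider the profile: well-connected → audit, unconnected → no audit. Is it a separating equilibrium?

Under separation the VC infers type exactly: audit → well-connected (pays 254), no audit → unconnected (pays 126).
Well-connected: audit gives 254 − 76 = 178; no audit gives 126 − 9 = 117. No deviation. ✓
Unconnected: no audit gives 126 − 7 = 119; audit gives 254 − 174 = 80. No deviation. ✓
Neither type gains from mimicking the other.

Yes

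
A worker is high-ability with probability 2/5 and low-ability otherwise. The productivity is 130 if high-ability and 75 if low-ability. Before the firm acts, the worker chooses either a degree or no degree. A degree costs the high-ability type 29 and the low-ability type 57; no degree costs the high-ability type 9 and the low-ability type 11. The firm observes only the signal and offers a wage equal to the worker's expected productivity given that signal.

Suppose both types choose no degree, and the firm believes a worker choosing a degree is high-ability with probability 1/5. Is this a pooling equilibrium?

Yes

On the equilibrium path (no degree) the firm holds the prior 2/5 and pays 2/5·130 + 3/5·75 = 97. Off-path (degree) belief 1/5 gives 1/5·130 + 4/5·75 = 86.
High-ability: no degree gives 97 − 9 = 88; degree gives 86 − 29 = 57. Stays. ✓
Low-ability: no degree gives 97 − 11 = 86; degree gives 86 − 57 = 29. Stays. ✓
Beliefs are Bayes-consistent on-path and both types best-respond.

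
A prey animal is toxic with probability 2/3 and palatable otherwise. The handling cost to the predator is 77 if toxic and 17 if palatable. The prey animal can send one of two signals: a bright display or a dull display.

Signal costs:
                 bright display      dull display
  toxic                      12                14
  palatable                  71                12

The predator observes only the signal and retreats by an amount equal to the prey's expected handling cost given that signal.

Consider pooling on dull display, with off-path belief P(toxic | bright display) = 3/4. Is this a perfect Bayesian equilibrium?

No

At the pooled signal (dull display) the predator holds the prior 2/3 and pays 2/3·77 + 1/3·17 = 57. Off-path (bright display) belief 3/4 gives 3/4·77 + 1/4·17 = 62.
Toxic: dull display gives 57 − 14 = 43; bright display gives 62 − 12 = 50. Deviates. ✗
Palatable: dull display gives 57 − 12 = 45; bright display gives 62 − 71 = -9. Stays. ✓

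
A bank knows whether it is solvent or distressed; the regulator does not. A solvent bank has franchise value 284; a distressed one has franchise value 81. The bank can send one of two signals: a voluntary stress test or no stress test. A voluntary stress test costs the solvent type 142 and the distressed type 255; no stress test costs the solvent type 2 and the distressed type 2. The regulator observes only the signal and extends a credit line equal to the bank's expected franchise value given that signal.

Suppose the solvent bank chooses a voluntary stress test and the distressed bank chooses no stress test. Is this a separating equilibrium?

Yes

If types separate, stress test earns payment 284 and no stress test earns 81.
Solvent: stress test gives 284 − 142 = 142; no stress test gives 81 − 2 = 79. No deviation. ✓
Distressed: no stress test gives 81 − 2 = 79; stress test gives 284 − 255 = 29. No deviation. ✓
Both incentive constraints hold.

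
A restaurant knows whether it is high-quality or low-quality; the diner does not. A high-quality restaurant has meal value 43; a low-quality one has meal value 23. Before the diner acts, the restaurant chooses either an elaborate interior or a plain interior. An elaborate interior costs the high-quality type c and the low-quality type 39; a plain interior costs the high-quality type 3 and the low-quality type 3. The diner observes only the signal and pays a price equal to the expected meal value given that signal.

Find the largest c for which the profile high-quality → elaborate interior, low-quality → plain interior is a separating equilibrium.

Under separation: elaborate interior → high-quality (pays 43); plain interior → low-quality (pays 23).
Low-quality: 23 − 3 = 20 ≥ 43 − 39 = 4. Holds regardless of c. ✓
High-quality: 43 − c ≥ 23 − 3, so c ≤ 43 − 20 = 23.

23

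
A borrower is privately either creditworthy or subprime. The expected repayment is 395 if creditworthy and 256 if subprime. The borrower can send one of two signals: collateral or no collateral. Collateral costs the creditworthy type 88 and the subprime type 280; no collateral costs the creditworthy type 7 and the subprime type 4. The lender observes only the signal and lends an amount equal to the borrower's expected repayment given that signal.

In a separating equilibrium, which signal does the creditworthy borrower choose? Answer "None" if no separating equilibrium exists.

Try creditworthy → collateral, subprime → no collateral:
  Under separation the lender infers type exactly: collateral → creditworthy (pays 395), no collateral → subprime (pays 256).
  Creditworthy: collateral gives 395 − 88 = 307; no collateral gives 256 − 7 = 249. No deviation. ✓
  Subprime: no collateral gives 256 − 4 = 252; collateral gives 395 − 280 = 115. No deviation. ✓
Both hold — the creditworthy type sends collateral.

collateral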